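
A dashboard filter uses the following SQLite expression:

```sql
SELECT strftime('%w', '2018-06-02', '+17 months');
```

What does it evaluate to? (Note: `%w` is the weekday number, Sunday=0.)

6

First apply '+17 months': 2018-06-02 → 2019-11-02.
2019-11-02 is a Saturday; with Sunday=0 that is 6.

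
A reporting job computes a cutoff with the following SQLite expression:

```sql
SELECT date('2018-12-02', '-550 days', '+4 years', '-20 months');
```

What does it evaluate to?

2019-10-01

Applying '-550 days' to 2018-12-02: counting 550 days back gives 2017-05-31.
Adding +4 years to 2017-05-31 gives 2021-05-31.
Adding -20 months to 2021-05-31 targets 2019-09-31. September 2019 has only 30 days, so SQLite normalizes the 1-day overflow forward to 2019-10-01.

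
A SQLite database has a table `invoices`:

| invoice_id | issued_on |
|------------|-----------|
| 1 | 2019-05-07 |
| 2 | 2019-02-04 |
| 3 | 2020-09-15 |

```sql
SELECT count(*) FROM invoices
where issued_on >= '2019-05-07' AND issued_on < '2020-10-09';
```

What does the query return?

Rows in [2019-05-07, 2020-10-09): 2019-05-07, 2020-09-15 → 2 rows.

2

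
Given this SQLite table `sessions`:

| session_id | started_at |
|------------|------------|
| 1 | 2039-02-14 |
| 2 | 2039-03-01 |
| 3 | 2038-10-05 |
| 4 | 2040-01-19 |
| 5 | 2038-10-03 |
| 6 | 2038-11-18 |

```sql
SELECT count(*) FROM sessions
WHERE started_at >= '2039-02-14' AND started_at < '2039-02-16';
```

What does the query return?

Rows in [2039-02-14, 2039-02-16): 2039-02-14 → 1 row.

1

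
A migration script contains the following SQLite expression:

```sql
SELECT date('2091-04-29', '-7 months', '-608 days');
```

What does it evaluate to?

2089-01-29

Adding -7 months to 2091-04-29 gives 2090-09-29.
Applying '-608 days' to 2090-09-29: counting 608 days back gives 2089-01-29.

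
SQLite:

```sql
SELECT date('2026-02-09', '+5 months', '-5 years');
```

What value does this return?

Adding +5 months to 2026-02-09 gives 2026-07-09.
Adding -5 years to 2026-07-09 gives 2021-07-09.

2021-07-09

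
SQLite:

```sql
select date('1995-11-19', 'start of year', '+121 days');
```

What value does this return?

1995-05-02

`start of year` rewinds 1995-11-19 to 1995-01-01.
Applying '+121 days' to 1995-01-01: counting 121 days forward gives 1995-05-02.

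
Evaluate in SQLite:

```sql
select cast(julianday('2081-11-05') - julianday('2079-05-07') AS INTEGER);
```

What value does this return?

24 days remain in May 2079 after the 7th (31 − 7).
Full months from June 2079 through October 2081 contribute their day counts.
Then 5 days into November 2081.
Total: 24 + 30 + 31 + 31 + 30 + 31 + 30 + 31 + 31 + 29 + 31 + 30 + 31 + 30 + 31 + 31 + 30 + 31 + 30 + 31 + 31 + 28 + 31 + 30 + 31 + 30 + 31 + 31 + 30 + 31 + 5 = 913.

913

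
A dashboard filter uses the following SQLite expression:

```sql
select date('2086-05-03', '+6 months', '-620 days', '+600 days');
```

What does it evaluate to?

Adding +6 months to 2086-05-03 gives 2086-11-03.
Applying '-620 days' to 2086-11-03: counting 620 days back gives 2085-02-21.
Applying '+600 days' to 2085-02-21: counting 600 days forward gives 2086-10-14.

2086-10-14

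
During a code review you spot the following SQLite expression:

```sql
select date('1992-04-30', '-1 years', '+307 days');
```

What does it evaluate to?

Adding -1 year to 1992-04-30 gives 1991-04-30.
Applying '+307 days' to 1991-04-30: counting 307 days forward gives 1992-03-02.

1992-03-02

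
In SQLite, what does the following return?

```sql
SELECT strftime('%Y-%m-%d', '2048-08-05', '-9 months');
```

2047-11-05

First apply '-9 months': 2048-08-05 → 2047-11-05.
`%Y-%m-%d` extracts the ISO date: 2047-11-05.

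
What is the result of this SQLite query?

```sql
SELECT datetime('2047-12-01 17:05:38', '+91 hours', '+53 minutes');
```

2047-12-05 12:58:38

+91 hours from 2047-12-01 17:05:38 is 2047-12-05 12:05:38 (crosses midnight).
+53 minutes from 2047-12-05 12:05:38 is 2047-12-05 12:58:38.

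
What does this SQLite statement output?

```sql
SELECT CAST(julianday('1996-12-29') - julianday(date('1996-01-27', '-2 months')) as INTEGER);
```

Adding -2 months to 1996-01-27 gives 1995-11-27.
3 days remain in November 1995 after the 27th (30 − 27).
Full months from December 1995 through November 1996 contribute their day counts.
Then 29 days into December 1996.
Total: 3 + 31 + 31 + 29 + 31 + 30 + 31 + 30 + 31 + 31 + 30 + 31 + 30 + 29 = 398.

398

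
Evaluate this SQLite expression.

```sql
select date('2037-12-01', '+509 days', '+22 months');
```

Applying '+509 days' to 2037-12-01: counting 509 days forward gives 2039-04-24.
Adding +22 months to 2039-04-24 gives 2041-02-24.

2041-02-24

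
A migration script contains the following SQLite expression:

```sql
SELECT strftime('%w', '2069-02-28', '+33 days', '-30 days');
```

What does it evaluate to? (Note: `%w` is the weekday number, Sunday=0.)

0

First apply '+33 days', '-30 days': 2069-02-28 → 2069-03-03.
2069-03-03 is a Sunday; with Sunday=0 that is 0.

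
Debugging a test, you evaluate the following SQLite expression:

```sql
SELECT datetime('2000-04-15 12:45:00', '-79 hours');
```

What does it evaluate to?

-79 hours from 2000-04-15 12:45:00 is 2000-04-12 05:45:00 (crosses midnight).

2000-04-12 05:45:00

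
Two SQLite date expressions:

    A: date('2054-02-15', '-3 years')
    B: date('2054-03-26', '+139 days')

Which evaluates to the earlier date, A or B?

A = 2051-02-15.
B = 2054-08-12.
A is earlier.

A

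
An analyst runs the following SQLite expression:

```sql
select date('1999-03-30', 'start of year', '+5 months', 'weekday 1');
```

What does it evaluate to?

1999-06-07

`start of year` rewinds 1999-03-30 to 1999-01-01.
Adding +5 months to 1999-01-01 gives 1999-06-01.
`weekday 1` advances to the next Monday; 1999-06-01 is a Tuesday, so it moves forward to 1999-06-07.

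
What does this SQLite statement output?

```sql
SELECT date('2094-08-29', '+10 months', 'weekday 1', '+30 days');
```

2095-08-03

Adding +10 months to 2094-08-29 gives 2095-06-29.
`weekday 1` advances to the next Monday; 2095-06-29 is a Wednesday, so it moves forward to 2095-07-04.
July 2095 has 31 days; 27 remain after the 4th, so 28 days reach 2095-08-01.
Advancing 2 more days within August lands on 2095-08-03.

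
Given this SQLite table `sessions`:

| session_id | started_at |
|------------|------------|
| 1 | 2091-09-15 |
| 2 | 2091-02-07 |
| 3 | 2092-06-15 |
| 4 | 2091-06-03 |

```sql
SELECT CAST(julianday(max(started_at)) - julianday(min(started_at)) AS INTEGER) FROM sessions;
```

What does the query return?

494

MIN = 2091-02-07, MAX = 2092-06-15.
21 days remain in February 2091 after the 7th (28 − 7).
Full months from March 2091 through May 2092 contribute their day counts.
Then 15 days into June 2092.
Total: 21 + 31 + 30 + 31 + 30 + 31 + 31 + 30 + 31 + 30 + 31 + 31 + 29 + 31 + 30 + 31 + 15 = 494.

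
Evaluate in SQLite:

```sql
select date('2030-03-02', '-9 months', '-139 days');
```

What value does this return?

Adding -9 months to 2030-03-02 gives 2029-06-02.
Applying '-139 days' to 2029-06-02: counting 139 days back gives 2029-01-14.

2029-01-14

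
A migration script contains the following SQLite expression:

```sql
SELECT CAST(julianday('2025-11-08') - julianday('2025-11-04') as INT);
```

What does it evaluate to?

Both dates are in November 2025: 8 − 4 = 4.

4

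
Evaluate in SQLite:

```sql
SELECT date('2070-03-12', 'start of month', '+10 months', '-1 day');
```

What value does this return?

`start of month` rewinds 2070-03-12 to 2070-03-01.
Adding +10 months to 2070-03-01 gives 2071-01-01.
Going back 1 day from 2071-01-01 reaches 2070-12-31 (last day of December, 31 days).

2070-12-31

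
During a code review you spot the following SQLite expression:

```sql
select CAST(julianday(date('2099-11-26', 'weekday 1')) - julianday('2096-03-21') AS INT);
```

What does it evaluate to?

`weekday 1` advances to the next Monday; 2099-11-26 is a Thursday, so it moves forward to 2099-11-30.
10 days remain in March 2096 after the 21st (31 − 21).
Full months from April 2096 through October 2099 contribute their day counts.
Then 30 days into November 2099.
Total: 10 + 30 + 31 + 30 + 31 + 31 + 30 + 31 + 30 + 31 + 31 + 28 + 31 + 30 + 31 + 30 + 31 + 31 + 30 + 31 + 30 + 31 + 31 + 28 + 31 + 30 + 31 + 30 + 31 + 31 + 30 + 31 + 30 + 31 + 31 + 28 + 31 + 30 + 31 + 30 + 31 + 31 + 30 + 31 + 30 = 1349.

1349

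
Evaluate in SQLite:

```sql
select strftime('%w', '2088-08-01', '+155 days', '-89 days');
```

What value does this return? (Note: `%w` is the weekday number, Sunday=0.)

3

First apply '+155 days', '-89 days': 2088-08-01 → 2088-10-06.
2088-10-06 is a Wednesday; with Sunday=0 that is 3.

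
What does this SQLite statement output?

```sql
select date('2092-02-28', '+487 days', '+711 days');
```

Applying '+487 days' to 2092-02-28: counting 487 days forward gives 2093-06-29.
Applying '+711 days' to 2093-06-29: counting 711 days forward gives 2095-06-10.

2095-06-10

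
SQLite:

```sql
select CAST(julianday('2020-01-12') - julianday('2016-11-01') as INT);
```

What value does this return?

29 days remain in November 2016 after the 1st (30 − 1).
Full months from December 2016 through December 2019 contribute their day counts.
Then 12 days into January 2020.
Total: 29 + 31 + 31 + 28 + 31 + 30 + 31 + 30 + 31 + 31 + 30 + 31 + 30 + 31 + 31 + 28 + 31 + 30 + 31 + 30 + 31 + 31 + 30 + 31 + 30 + 31 + 31 + 28 + 31 + 30 + 31 + 30 + 31 + 31 + 30 + 31 + 30 + 31 + 12 = 1167.

1167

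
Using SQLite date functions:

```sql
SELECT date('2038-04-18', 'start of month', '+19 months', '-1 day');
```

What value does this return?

2039-10-31

`start of month` rewinds 2038-04-18 to 2038-04-01.
Adding +19 months to 2038-04-01 gives 2039-11-01.
Going back 1 day from 2039-11-01 reaches 2039-10-31 (last day of October, 31 days).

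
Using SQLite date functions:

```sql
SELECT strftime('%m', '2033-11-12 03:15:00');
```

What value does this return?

11

`%m` extracts the 2-digit month (01-12): 11.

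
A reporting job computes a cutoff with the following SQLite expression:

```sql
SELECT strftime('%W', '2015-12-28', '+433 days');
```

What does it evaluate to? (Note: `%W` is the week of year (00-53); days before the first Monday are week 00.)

First apply '+433 days': 2015-12-28 → 2017-03-05.
2017-03-05 is a Sunday. SQLite's %W counts Mondays since the year started; the result is 09.

09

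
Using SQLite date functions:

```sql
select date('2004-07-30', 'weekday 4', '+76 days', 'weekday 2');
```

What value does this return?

`weekday 4` advances to the next Thursday; 2004-07-30 is a Friday, so it moves forward to 2004-08-05.
Applying '+76 days' to 2004-08-05: counting 76 days forward gives 2004-10-20.
`weekday 2` advances to the next Tuesday; 2004-10-20 is a Wednesday, so it moves forward to 2004-10-26.

2004-10-26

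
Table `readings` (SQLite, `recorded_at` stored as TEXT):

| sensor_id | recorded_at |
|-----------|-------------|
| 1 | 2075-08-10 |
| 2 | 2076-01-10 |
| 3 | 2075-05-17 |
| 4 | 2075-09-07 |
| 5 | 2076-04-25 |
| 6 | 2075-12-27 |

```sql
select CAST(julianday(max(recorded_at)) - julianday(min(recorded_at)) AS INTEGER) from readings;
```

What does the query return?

MIN = 2075-05-17, MAX = 2076-04-25.
14 days remain in May 2075 after the 17th (31 − 17).
Full months from June 2075 through March 2076 contribute their day counts.
Then 25 days into April 2076.
Total: 14 + 30 + 31 + 31 + 30 + 31 + 30 + 31 + 31 + 29 + 31 + 25 = 344.

344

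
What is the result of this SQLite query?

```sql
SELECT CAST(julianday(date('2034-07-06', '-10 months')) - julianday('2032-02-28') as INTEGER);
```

556

Adding -10 months to 2034-07-06 gives 2033-09-06.
1 day remains in February 2032 after the 28th (29 − 28).
Full months from March 2032 through August 2033 contribute their day counts.
Then 6 days into September 2033.
Total: 1 + 31 + 30 + 31 + 30 + 31 + 31 + 30 + 31 + 30 + 31 + 31 + 28 + 31 + 30 + 31 + 30 + 31 + 31 + 6 = 556.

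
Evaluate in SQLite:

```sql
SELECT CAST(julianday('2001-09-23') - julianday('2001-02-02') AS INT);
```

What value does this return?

26 days remain in February 2001 after the 2nd (28 − 2).
Full months from March 2001 through August 2001 contribute their day counts.
Then 23 days into September 2001.
Total: 26 + 31 + 30 + 31 + 30 + 31 + 31 + 23 = 233.

233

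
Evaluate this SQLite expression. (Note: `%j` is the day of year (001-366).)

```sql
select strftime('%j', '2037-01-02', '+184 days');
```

First apply '+184 days': 2037-01-02 → 2037-07-05.
Day-of-year for 2037-07-05: days since 2037-01-01 inclusive = 186, zero-padded to 186.

186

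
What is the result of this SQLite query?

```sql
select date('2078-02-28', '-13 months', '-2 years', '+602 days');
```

Adding -13 months to 2078-02-28 gives 2077-01-28.
Adding -2 years to 2077-01-28 gives 2075-01-28.
Applying '+602 days' to 2075-01-28: counting 602 days forward gives 2076-09-21.

2076-09-21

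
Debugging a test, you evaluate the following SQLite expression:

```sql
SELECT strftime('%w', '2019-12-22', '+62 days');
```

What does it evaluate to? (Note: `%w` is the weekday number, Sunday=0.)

6

First apply '+62 days': 2019-12-22 → 2020-02-22.
2020-02-22 is a Saturday; with Sunday=0 that is 6.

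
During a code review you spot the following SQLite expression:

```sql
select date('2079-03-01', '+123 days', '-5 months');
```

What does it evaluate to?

2079-02-02

Applying '+123 days' to 2079-03-01: counting 123 days forward gives 2079-07-02.
Adding -5 months to 2079-07-02 gives 2079-02-02.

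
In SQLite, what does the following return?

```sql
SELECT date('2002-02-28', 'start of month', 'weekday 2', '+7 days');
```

`start of month` rewinds 2002-02-28 to 2002-02-01.
`weekday 2` advances to the next Tuesday; 2002-02-01 is a Friday, so it moves forward to 2002-02-05.
Advancing 7 more days within February lands on 2002-02-12.

2002-02-12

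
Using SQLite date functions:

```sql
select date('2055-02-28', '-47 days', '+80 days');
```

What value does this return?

Applying '-47 days' to 2055-02-28: counting 47 days back gives 2055-01-12.
Applying '+80 days' to 2055-01-12: counting 80 days forward gives 2055-04-02.

2055-04-02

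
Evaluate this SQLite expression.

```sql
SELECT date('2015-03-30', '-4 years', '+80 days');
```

Adding -4 years to 2015-03-30 gives 2011-03-30.
Applying '+80 days' to 2011-03-30: counting 80 days forward gives 2011-06-18.

2011-06-18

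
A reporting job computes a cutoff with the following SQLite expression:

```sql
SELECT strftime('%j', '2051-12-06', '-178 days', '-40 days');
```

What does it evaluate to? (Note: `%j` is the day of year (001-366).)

122

First apply '-178 days', '-40 days': 2051-12-06 → 2051-05-02.
Day-of-year for 2051-05-02: days since 2051-01-01 inclusive = 122, zero-padded to 122.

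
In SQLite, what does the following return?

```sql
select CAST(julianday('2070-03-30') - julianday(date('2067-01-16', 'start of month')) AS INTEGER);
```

1184

`start of month` rewinds 2067-01-16 to 2067-01-01.
30 days remain in January 2067 after the 1st (31 − 1).
Full months from February 2067 through February 2070 contribute their day counts.
Then 30 days into March 2070.
Total: 30 + 28 + 31 + 30 + 31 + 30 + 31 + 31 + 30 + 31 + 30 + 31 + 31 + 29 + 31 + 30 + 31 + 30 + 31 + 31 + 30 + 31 + 30 + 31 + 31 + 28 + 31 + 30 + 31 + 30 + 31 + 31 + 30 + 31 + 30 + 31 + 31 + 28 + 30 = 1184.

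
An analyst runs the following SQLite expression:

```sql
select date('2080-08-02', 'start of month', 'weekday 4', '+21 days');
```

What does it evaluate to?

2080-08-22

`start of month` rewinds 2080-08-02 to 2080-08-01.
`weekday 4` advances to the next Thursday; 2080-08-01 is already a Thursday, so it stays at 2080-08-01.
Advancing 21 more days within August lands on 2080-08-22.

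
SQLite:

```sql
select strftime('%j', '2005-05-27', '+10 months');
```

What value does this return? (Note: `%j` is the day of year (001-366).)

First apply '+10 months': 2005-05-27 → 2006-03-27.
Day-of-year for 2006-03-27: days since 2006-01-01 inclusive = 86, zero-padded to 086.

086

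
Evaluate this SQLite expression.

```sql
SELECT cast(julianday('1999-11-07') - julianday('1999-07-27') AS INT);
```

4 days remain in July 1999 after the 27th (31 − 27).
August 1999: 31 days.
September 1999: 30 days.
October 1999: 31 days.
Then 7 days into November 1999.
Total: 4 + 31 + 30 + 31 + 7 = 103.

103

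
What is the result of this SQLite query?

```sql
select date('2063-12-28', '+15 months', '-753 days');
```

2063-03-06

Adding +15 months to 2063-12-28 gives 2065-03-28.
Applying '-753 days' to 2065-03-28: counting 753 days back gives 2063-03-06.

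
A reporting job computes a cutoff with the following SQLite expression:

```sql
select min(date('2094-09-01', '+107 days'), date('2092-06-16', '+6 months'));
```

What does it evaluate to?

2092-12-16

date('2094-09-01', '+107 days') → 2094-12-17.
date('2092-06-16', '+6 months') → 2092-12-16.
Earlier of the two is 2092-12-16.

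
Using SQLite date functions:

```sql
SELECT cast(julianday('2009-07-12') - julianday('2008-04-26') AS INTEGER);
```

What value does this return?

4 days remain in April 2008 after the 26th (30 − 26).
Full months from May 2008 through June 2009 contribute their day counts.
Then 12 days into July 2009.
Total: 4 + 31 + 30 + 31 + 31 + 30 + 31 + 30 + 31 + 31 + 28 + 31 + 30 + 31 + 30 + 12 = 442.

442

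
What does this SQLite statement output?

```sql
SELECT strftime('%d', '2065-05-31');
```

31

`%d` extracts the 2-digit day of month: 31.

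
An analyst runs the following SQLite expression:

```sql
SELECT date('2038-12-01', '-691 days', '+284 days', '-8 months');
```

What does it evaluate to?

Applying '-691 days' to 2038-12-01: counting 691 days back gives 2037-01-09.
Applying '+284 days' to 2037-01-09: counting 284 days forward gives 2037-10-20.
Adding -8 months to 2037-10-20 gives 2037-02-20.

2037-02-20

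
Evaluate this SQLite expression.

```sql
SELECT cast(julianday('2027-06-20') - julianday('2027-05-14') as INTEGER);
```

37

17 days remain in May 2027 after the 14th (31 − 14).
Then 20 days into June 2027.
Total: 17 + 20 = 37.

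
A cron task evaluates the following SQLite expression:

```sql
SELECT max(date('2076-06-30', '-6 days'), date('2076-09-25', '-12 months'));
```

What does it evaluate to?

2076-06-24

date('2076-06-30', '-6 days') → 2076-06-24.
date('2076-09-25', '-12 months') → 2075-09-25.
Later of the two is 2076-06-24.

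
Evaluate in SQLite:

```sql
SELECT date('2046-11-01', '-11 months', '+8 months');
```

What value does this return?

2046-08-01

Adding -11 months to 2046-11-01 gives 2045-12-01.
Adding +8 months to 2045-12-01 gives 2046-08-01.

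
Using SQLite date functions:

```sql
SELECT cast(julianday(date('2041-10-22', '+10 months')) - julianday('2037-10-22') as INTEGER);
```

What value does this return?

Adding +10 months to 2041-10-22 gives 2042-08-22.
9 days remain in October 2037 after the 22nd (31 − 22).
Full months from November 2037 through July 2042 contribute their day counts.
Then 22 days into August 2042.
Total: 9 + 30 + 31 + 31 + 28 + 31 + 30 + 31 + 30 + 31 + 31 + 30 + 31 + 30 + 31 + 31 + 28 + 31 + 30 + 31 + 30 + 31 + 31 + 30 + 31 + 30 + 31 + 31 + 29 + 31 + 30 + 31 + 30 + 31 + 31 + 30 + 31 + 30 + 31 + 31 + 28 + 31 + 30 + 31 + 30 + 31 + 31 + 30 + 31 + 30 + 31 + 31 + 28 + 31 + 30 + 31 + 30 + 31 + 22 = 1765.

1765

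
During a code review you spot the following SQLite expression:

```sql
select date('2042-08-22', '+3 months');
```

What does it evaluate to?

2042-11-22

Adding +3 months to 2042-08-22 gives 2042-11-22.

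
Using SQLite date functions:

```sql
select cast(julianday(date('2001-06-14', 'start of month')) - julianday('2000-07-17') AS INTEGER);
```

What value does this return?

`start of month` rewinds 2001-06-14 to 2001-06-01.
14 days remain in July 2000 after the 17th (31 − 17).
Full months from August 2000 through May 2001 contribute their day counts.
Then 1 day into June 2001.
Total: 14 + 31 + 30 + 31 + 30 + 31 + 31 + 28 + 31 + 30 + 31 + 1 = 319.

319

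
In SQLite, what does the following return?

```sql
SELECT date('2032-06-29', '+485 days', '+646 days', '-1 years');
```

Applying '+485 days' to 2032-06-29: counting 485 days forward gives 2033-10-27.
Applying '+646 days' to 2033-10-27: counting 646 days forward gives 2035-08-04.
Adding -1 year to 2035-08-04 gives 2034-08-04.

2034-08-04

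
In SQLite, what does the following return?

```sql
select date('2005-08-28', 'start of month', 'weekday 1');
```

2005-08-01

`start of month` rewinds 2005-08-28 to 2005-08-01.
`weekday 1` advances to the next Monday; 2005-08-01 is already a Monday, so it stays at 2005-08-01.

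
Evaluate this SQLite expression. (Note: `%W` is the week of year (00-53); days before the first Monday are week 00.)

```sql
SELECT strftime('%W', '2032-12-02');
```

48

2032-12-02 is a Thursday. SQLite's %W counts Mondays since the year started; the result is 48.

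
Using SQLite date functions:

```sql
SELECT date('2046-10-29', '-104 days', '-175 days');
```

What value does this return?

Applying '-104 days' to 2046-10-29: counting 104 days back gives 2046-07-17.
Applying '-175 days' to 2046-07-17: counting 175 days back gives 2046-01-23.

2046-01-23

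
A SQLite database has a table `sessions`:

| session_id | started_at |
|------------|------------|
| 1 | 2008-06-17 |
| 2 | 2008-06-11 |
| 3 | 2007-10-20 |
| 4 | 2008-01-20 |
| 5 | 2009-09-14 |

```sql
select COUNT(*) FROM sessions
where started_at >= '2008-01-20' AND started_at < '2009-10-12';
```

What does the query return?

4

Rows in [2008-01-20, 2009-10-12): 2008-06-17, 2008-06-11, 2008-01-20, 2009-09-14 → 4 rows.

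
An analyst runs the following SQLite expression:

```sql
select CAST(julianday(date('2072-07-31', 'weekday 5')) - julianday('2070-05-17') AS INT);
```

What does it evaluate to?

811

`weekday 5` advances to the next Friday; 2072-07-31 is a Sunday, so it moves forward to 2072-08-05.
14 days remain in May 2070 after the 17th (31 − 17).
Full months from June 2070 through July 2072 contribute their day counts.
Then 5 days into August 2072.
Total: 14 + 30 + 31 + 31 + 30 + 31 + 30 + 31 + 31 + 28 + 31 + 30 + 31 + 30 + 31 + 31 + 30 + 31 + 30 + 31 + 31 + 29 + 31 + 30 + 31 + 30 + 31 + 5 = 811.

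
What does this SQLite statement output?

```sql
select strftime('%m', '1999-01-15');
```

01

`%m` extracts the 2-digit month (01-12): 01.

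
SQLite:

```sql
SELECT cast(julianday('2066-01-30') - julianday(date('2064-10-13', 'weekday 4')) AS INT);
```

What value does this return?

471

`weekday 4` advances to the next Thursday; 2064-10-13 is a Monday, so it moves forward to 2064-10-16.
15 days remain in October 2064 after the 16th (31 − 16).
Full months from November 2064 through December 2065 contribute their day counts.
Then 30 days into January 2066.
Total: 15 + 30 + 31 + 31 + 28 + 31 + 30 + 31 + 30 + 31 + 31 + 30 + 31 + 30 + 31 + 30 = 471.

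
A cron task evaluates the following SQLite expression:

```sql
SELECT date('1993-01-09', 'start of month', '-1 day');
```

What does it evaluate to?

`start of month` rewinds 1993-01-09 to 1993-01-01.
Going back 1 day from 1993-01-01 reaches 1992-12-31 (last day of December, 31 days).

1992-12-31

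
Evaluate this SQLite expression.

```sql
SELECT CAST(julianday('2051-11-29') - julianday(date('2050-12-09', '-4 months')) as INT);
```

Adding -4 months to 2050-12-09 gives 2050-08-09.
22 days remain in August 2050 after the 9th (31 − 9).
Full months from September 2050 through October 2051 contribute their day counts.
Then 29 days into November 2051.
Total: 22 + 30 + 31 + 30 + 31 + 31 + 28 + 31 + 30 + 31 + 30 + 31 + 31 + 30 + 31 + 29 = 477.

477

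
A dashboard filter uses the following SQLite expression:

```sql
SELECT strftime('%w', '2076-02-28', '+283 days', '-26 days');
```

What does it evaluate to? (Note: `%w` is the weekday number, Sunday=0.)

3

First apply '+283 days', '-26 days': 2076-02-28 → 2076-11-11.
2076-11-11 is a Wednesday; with Sunday=0 that is 3.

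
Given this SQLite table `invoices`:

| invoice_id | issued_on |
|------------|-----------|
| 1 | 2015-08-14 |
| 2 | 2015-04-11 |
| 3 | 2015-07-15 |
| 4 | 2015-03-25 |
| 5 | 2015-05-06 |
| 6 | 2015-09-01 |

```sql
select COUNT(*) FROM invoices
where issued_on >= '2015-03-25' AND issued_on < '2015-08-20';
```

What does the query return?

5

Rows in [2015-03-25, 2015-08-20): 2015-08-14, 2015-04-11, 2015-07-15, 2015-03-25, 2015-05-06 → 5 rows.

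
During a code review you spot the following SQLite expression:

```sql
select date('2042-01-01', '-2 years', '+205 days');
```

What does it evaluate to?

2040-07-24

Adding -2 years to 2042-01-01 gives 2040-01-01.
Applying '+205 days' to 2040-01-01: counting 205 days forward gives 2040-07-24.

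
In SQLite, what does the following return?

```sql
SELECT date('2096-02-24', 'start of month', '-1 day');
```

`start of month` rewinds 2096-02-24 to 2096-02-01.
Going back 1 day from 2096-02-01 reaches 2096-01-31 (last day of January, 31 days).

2096-01-31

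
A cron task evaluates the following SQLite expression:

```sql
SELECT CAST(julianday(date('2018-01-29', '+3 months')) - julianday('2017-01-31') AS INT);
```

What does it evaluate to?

Adding +3 months to 2018-01-29 gives 2018-04-29.
0 days remain in January 2017 after the 31st (31 − 31).
Full months from February 2017 through March 2018 contribute their day counts.
Then 29 days into April 2018.
Total: 0 + 28 + 31 + 30 + 31 + 30 + 31 + 31 + 30 + 31 + 30 + 31 + 31 + 28 + 31 + 29 = 453.

453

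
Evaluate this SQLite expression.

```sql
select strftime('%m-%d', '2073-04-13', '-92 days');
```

First apply '-92 days': 2073-04-13 → 2073-01-11.
`%m-%d` extracts the month-day: 01-11.

01-11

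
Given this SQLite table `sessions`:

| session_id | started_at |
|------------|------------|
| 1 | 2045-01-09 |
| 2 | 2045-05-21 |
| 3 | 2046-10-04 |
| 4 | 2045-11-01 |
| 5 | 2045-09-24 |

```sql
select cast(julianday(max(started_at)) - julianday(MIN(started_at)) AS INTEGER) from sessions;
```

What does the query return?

633

MIN = 2045-01-09, MAX = 2046-10-04.
22 days remain in January 2045 after the 9th (31 − 9).
Full months from February 2045 through September 2046 contribute their day counts.
Then 4 days into October 2046.
Total: 22 + 28 + 31 + 30 + 31 + 30 + 31 + 31 + 30 + 31 + 30 + 31 + 31 + 28 + 31 + 30 + 31 + 30 + 31 + 31 + 30 + 4 = 633.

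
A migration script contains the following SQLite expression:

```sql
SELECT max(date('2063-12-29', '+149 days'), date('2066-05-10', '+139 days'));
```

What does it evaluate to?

2066-09-26

date('2063-12-29', '+149 days') → 2064-05-26.
date('2066-05-10', '+139 days') → 2066-09-26.
Later of the two is 2066-09-26.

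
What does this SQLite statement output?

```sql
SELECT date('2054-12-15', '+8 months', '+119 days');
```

Adding +8 months to 2054-12-15 gives 2055-08-15.
Applying '+119 days' to 2055-08-15: counting 119 days forward gives 2055-12-12.

2055-12-12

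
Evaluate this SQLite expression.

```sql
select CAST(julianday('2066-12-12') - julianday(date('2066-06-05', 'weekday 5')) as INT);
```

184

`weekday 5` advances to the next Friday; 2066-06-05 is a Saturday, so it moves forward to 2066-06-11.
19 days remain in June 2066 after the 11th (30 − 11).
July 2066: 31 days.
August 2066: 31 days.
September 2066: 30 days.
October 2066: 31 days.
November 2066: 30 days.
Then 12 days into December 2066.
Total: 19 + 31 + 31 + 30 + 31 + 30 + 12 = 184.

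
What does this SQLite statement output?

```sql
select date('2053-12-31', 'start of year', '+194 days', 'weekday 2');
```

2053-07-15

`start of year` rewinds 2053-12-31 to 2053-01-01.
Applying '+194 days' to 2053-01-01: counting 194 days forward gives 2053-07-14.
`weekday 2` advances to the next Tuesday; 2053-07-14 is a Monday, so it moves forward to 2053-07-15.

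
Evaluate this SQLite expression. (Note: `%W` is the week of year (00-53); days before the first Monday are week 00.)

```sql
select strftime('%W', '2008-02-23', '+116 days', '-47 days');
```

First apply '+116 days', '-47 days': 2008-02-23 → 2008-05-02.
2008-05-02 is a Friday. SQLite's %W counts Mondays since the year started; the result is 17.

17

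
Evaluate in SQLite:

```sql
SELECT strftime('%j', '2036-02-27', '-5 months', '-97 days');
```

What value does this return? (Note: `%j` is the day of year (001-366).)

First apply '-5 months', '-97 days': 2036-02-27 → 2035-06-22.
Day-of-year for 2035-06-22: days since 2035-01-01 inclusive = 173, zero-padded to 173.

173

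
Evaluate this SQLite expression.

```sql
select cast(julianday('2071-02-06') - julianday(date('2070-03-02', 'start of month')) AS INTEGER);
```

342

`start of month` rewinds 2070-03-02 to 2070-03-01.
30 days remain in March 2070 after the 1st (31 − 1).
Full months from April 2070 through January 2071 contribute their day counts.
Then 6 days into February 2071.
Total: 30 + 30 + 31 + 30 + 31 + 31 + 30 + 31 + 30 + 31 + 31 + 6 = 342.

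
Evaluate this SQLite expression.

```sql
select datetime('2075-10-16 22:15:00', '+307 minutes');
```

2075-10-17 03:22:00

307 minutes = 5h 7m; +307 minutes from 2075-10-16 22:15:00 is 2075-10-17 03:22:00 (crosses midnight).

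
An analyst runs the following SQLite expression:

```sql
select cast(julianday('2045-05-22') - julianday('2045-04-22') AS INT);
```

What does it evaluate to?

8 days remain in April 2045 after the 22nd (30 − 22).
Then 22 days into May 2045.
Total: 8 + 22 = 30.

30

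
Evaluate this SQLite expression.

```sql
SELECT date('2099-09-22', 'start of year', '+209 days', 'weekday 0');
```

`start of year` rewinds 2099-09-22 to 2099-01-01.
Applying '+209 days' to 2099-01-01: counting 209 days forward gives 2099-07-29.
`weekday 0` advances to the next Sunday; 2099-07-29 is a Wednesday, so it moves forward to 2099-08-02.

2099-08-02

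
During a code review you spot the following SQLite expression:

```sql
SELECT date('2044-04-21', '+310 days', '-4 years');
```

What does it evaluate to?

Applying '+310 days' to 2044-04-21: counting 310 days forward gives 2045-02-25.
Adding -4 years to 2045-02-25 gives 2041-02-25.

2041-02-25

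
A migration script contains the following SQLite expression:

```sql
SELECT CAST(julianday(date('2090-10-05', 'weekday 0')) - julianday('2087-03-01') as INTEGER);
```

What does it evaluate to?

`weekday 0` advances to the next Sunday; 2090-10-05 is a Thursday, so it moves forward to 2090-10-08.
30 days remain in March 2087 after the 1st (31 − 1).
Full months from April 2087 through September 2090 contribute their day counts.
Then 8 days into October 2090.
Total: 30 + 30 + 31 + 30 + 31 + 31 + 30 + 31 + 30 + 31 + 31 + 29 + 31 + 30 + 31 + 30 + 31 + 31 + 30 + 31 + 30 + 31 + 31 + 28 + 31 + 30 + 31 + 30 + 31 + 31 + 30 + 31 + 30 + 31 + 31 + 28 + 31 + 30 + 31 + 30 + 31 + 31 + 30 + 8 = 1317.

1317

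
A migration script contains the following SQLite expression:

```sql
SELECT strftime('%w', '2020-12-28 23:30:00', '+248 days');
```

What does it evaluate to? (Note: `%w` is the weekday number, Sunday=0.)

First apply '+248 days': 2020-12-28 23:30:00 → 2021-09-02 23:30:00.
2021-09-02 is a Thursday; with Sunday=0 that is 4.

4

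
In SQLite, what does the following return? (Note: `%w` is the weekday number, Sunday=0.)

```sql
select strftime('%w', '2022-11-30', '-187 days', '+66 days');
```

First apply '-187 days', '+66 days': 2022-11-30 → 2022-08-01.
2022-08-01 is a Monday; with Sunday=0 that is 1.

1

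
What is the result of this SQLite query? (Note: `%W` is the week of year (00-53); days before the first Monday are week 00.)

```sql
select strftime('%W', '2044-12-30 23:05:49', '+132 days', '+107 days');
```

34

First apply '+132 days', '+107 days': 2044-12-30 23:05:49 → 2045-08-26 23:05:49.
2045-08-26 is a Saturday. SQLite's %W counts Mondays since the year started; the result is 34.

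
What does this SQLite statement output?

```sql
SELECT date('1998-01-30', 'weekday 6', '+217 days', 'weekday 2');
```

`weekday 6` advances to the next Saturday; 1998-01-30 is a Friday, so it moves forward to 1998-01-31.
Applying '+217 days' to 1998-01-31: counting 217 days forward gives 1998-09-05.
`weekday 2` advances to the next Tuesday; 1998-09-05 is a Saturday, so it moves forward to 1998-09-08.

1998-09-08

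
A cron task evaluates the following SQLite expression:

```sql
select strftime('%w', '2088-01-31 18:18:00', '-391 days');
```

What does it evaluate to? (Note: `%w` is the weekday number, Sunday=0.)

First apply '-391 days': 2088-01-31 18:18:00 → 2087-01-05 18:18:00.
2087-01-05 is a Sunday; with Sunday=0 that is 0.

0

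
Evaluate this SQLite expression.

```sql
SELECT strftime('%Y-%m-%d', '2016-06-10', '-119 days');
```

2016-02-12

First apply '-119 days': 2016-06-10 → 2016-02-12.
`%Y-%m-%d` extracts the ISO date: 2016-02-12.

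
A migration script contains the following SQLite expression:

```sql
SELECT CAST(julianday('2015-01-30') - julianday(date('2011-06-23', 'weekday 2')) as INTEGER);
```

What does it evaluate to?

1312

`weekday 2` advances to the next Tuesday; 2011-06-23 is a Thursday, so it moves forward to 2011-06-28.
2 days remain in June 2011 after the 28th (30 − 28).
Full months from July 2011 through December 2014 contribute their day counts.
Then 30 days into January 2015.
Total: 2 + 31 + 31 + 30 + 31 + 30 + 31 + 31 + 29 + 31 + 30 + 31 + 30 + 31 + 31 + 30 + 31 + 30 + 31 + 31 + 28 + 31 + 30 + 31 + 30 + 31 + 31 + 30 + 31 + 30 + 31 + 31 + 28 + 31 + 30 + 31 + 30 + 31 + 31 + 30 + 31 + 30 + 31 + 30 = 1312.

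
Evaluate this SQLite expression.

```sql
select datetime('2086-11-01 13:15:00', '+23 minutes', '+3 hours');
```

2086-11-01 16:38:00

+23 minutes from 2086-11-01 13:15:00 is 2086-11-01 13:38:00.
+3 hours from 2086-11-01 13:38:00 is 2086-11-01 16:38:00.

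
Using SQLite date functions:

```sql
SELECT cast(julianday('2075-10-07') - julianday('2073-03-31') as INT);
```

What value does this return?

0 days remain in March 2073 after the 31st (31 − 31).
Full months from April 2073 through September 2075 contribute their day counts.
Then 7 days into October 2075.
Total: 0 + 30 + 31 + 30 + 31 + 31 + 30 + 31 + 30 + 31 + 31 + 28 + 31 + 30 + 31 + 30 + 31 + 31 + 30 + 31 + 30 + 31 + 31 + 28 + 31 + 30 + 31 + 30 + 31 + 31 + 30 + 7 = 920.

920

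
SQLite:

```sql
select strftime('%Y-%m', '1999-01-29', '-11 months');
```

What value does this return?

First apply '-11 months': 1999-01-29 → 1998-03-01.
`%Y-%m` extracts the year-month: 1998-03.

1998-03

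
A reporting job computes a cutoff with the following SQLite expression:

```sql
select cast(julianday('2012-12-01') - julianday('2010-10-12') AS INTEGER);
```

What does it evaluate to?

781

19 days remain in October 2010 after the 12th (31 − 12).
Full months from November 2010 through November 2012 contribute their day counts.
Then 1 day into December 2012.
Total: 19 + 30 + 31 + 31 + 28 + 31 + 30 + 31 + 30 + 31 + 31 + 30 + 31 + 30 + 31 + 31 + 29 + 31 + 30 + 31 + 30 + 31 + 31 + 30 + 31 + 30 + 1 = 781.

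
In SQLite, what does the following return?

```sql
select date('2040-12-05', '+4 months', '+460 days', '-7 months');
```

2041-12-09

Adding +4 months to 2040-12-05 gives 2041-04-05.
Applying '+460 days' to 2041-04-05: counting 460 days forward gives 2042-07-09.
Adding -7 months to 2042-07-09 gives 2041-12-09.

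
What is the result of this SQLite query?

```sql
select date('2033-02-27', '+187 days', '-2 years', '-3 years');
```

2028-09-02

Applying '+187 days' to 2033-02-27: counting 187 days forward gives 2033-09-02.
Adding -2 years to 2033-09-02 gives 2031-09-02.
Adding -3 years to 2031-09-02 gives 2028-09-02.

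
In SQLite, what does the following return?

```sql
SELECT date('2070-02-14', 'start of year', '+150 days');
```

`start of year` rewinds 2070-02-14 to 2070-01-01.
Applying '+150 days' to 2070-01-01: counting 150 days forward gives 2070-05-31.

2070-05-31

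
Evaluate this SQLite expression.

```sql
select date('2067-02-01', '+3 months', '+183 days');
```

2067-10-31

Adding +3 months to 2067-02-01 gives 2067-05-01.
Applying '+183 days' to 2067-05-01: counting 183 days forward gives 2067-10-31.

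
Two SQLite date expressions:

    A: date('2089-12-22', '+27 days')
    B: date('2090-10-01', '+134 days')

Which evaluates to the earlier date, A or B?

A

A = 2090-01-18.
B = 2091-02-12.
A is earlier.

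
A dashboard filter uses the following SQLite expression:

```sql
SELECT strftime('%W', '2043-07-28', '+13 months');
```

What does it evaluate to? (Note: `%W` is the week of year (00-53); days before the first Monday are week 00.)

First apply '+13 months': 2043-07-28 → 2044-08-28.
2044-08-28 is a Sunday. SQLite's %W counts Mondays since the year started; the result is 34.

34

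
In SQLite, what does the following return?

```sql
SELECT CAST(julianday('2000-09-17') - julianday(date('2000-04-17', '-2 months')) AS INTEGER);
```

Adding -2 months to 2000-04-17 gives 2000-02-17.
12 days remain in February 2000 after the 17th (29 − 17).
Full months from March 2000 through August 2000 contribute their day counts.
Then 17 days into September 2000.
Total: 12 + 31 + 30 + 31 + 30 + 31 + 31 + 17 = 213.

213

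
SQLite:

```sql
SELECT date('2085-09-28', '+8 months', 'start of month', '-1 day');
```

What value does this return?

Adding +8 months to 2085-09-28 gives 2086-05-28.
`start of month` rewinds 2086-05-28 to 2086-05-01.
Going back 1 day from 2086-05-01 reaches 2086-04-30 (last day of April, 30 days).

2086-04-30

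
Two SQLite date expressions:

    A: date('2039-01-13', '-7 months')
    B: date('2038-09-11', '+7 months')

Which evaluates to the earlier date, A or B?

A = 2038-06-13.
B = 2039-04-11.
A is earlier.

A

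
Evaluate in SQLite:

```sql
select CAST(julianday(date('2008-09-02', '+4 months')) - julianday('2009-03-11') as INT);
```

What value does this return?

-68

Adding +4 months to 2008-09-02 gives 2009-01-02.
29 days remain in January 2009 after the 2nd (31 − 2).
February 2009: 28 days.
Then 11 days into March 2009.
Total: 29 + 28 + 11 = 68.
The subtraction is earlier − later, so the result is −68 → -68.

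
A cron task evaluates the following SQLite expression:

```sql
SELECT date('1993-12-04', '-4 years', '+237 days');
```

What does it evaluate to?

Adding -4 years to 1993-12-04 gives 1989-12-04.
Applying '+237 days' to 1989-12-04: counting 237 days forward gives 1990-07-29.

1990-07-29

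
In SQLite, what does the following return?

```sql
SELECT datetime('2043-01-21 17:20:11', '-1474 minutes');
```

2043-01-20 16:46:11

1474 minutes = 24h 34m; -1474 minutes from 2043-01-21 17:20:11 is 2043-01-20 16:46:11 (crosses midnight).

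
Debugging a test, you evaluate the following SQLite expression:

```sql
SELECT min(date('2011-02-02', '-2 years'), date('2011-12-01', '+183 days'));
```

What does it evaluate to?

date('2011-02-02', '-2 years') → 2009-02-02.
date('2011-12-01', '+183 days') → 2012-06-01.
Earlier of the two is 2009-02-02.

2009-02-02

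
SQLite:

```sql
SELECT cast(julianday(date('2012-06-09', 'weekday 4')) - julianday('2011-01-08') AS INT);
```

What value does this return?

`weekday 4` advances to the next Thursday; 2012-06-09 is a Saturday, so it moves forward to 2012-06-14.
23 days remain in January 2011 after the 8th (31 − 8).
Full months from February 2011 through May 2012 contribute their day counts.
Then 14 days into June 2012.
Total: 23 + 28 + 31 + 30 + 31 + 30 + 31 + 31 + 30 + 31 + 30 + 31 + 31 + 29 + 31 + 30 + 31 + 14 = 523.

523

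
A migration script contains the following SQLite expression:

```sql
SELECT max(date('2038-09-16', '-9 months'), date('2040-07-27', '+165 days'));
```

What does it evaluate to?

2041-01-08

date('2038-09-16', '-9 months') → 2037-12-16.
date('2040-07-27', '+165 days') → 2041-01-08.
Later of the two is 2041-01-08.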